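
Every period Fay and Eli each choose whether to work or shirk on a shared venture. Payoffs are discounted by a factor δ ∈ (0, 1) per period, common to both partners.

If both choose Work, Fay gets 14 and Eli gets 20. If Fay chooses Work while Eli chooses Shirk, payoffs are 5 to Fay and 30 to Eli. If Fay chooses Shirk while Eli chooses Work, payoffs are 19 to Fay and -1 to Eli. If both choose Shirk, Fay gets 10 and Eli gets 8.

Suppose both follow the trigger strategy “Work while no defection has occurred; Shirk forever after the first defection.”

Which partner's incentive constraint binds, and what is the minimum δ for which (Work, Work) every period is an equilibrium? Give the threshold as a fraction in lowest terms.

Fay; δ ≥ 5/9

Fay's threshold: (19−14)/(19−10) = 5/9.
Eli's threshold: (30−20)/(30−8) = 5/11.
5/9 > 5/11, so Fay binds and δ* = 5/9.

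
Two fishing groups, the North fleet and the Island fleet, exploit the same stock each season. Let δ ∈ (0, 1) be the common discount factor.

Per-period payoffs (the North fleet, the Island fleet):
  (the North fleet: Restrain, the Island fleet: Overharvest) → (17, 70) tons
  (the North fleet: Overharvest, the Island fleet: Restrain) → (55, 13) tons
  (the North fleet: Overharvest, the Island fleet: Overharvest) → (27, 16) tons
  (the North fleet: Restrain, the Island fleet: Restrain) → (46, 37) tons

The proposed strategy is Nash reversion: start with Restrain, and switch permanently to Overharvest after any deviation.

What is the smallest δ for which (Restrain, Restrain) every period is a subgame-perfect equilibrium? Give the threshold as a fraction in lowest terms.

the North fleet: cooperation gives 46 each period; deviation gives 55 once then 27 forever.
  46/(1−δ) ≥ 55 + 27δ/(1−δ) ⇒ δ ≥ 9/28.
the Island fleet: cooperation gives 37 each period; deviation gives 70 once then 16 forever.
  δ ≥ 33/54 = 11/18.
Both must hold, so the binding constraint is the Island fleet's: δ ≥ 11/18.

11/18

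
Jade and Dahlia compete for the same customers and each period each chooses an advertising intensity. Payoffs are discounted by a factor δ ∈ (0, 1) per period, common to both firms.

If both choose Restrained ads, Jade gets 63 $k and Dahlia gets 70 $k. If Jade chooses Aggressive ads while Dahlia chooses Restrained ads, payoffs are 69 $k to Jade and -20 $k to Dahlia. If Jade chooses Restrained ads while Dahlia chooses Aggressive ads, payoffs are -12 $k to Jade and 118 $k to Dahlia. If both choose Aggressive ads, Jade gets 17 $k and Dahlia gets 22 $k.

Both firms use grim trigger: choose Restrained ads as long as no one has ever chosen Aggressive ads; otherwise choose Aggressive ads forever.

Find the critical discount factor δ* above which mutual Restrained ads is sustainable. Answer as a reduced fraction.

1/2

For Jade: deviation gain 69−63 = 6, per-period punishment loss 63−17 = 46. IC gives δ ≥ 6/52 = 3/26.
For Dahlia: gain 48, loss 48 per period, so δ ≥ 48/96 = 1/2.
The tighter constraint is Dahlia's, so cooperation needs δ ≥ 1/2.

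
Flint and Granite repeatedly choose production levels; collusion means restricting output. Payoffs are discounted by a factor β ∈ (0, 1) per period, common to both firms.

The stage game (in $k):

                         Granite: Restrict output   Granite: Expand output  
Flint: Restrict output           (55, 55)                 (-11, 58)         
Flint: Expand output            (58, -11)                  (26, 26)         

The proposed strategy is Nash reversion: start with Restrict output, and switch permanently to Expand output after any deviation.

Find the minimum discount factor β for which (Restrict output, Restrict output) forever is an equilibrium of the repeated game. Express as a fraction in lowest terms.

55/(1−β) ≥ 58 + 26β/(1−β)
55 ≥ 58 − 32β
β ≥ 3/32.

3/32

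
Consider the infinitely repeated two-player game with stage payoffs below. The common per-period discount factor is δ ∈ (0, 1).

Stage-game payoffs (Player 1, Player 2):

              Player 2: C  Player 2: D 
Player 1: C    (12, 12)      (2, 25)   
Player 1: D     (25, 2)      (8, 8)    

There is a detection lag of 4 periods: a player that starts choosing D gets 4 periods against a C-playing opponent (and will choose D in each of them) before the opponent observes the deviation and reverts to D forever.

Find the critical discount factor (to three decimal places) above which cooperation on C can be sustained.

The best deviation is to choose D for all 4 undetected periods, earning 25 each, then 8 forever once detected.
Deviation value: 25(1−δ^4)/(1−δ) + 8δ^4/(1−δ); cooperation value: 12/(1−δ).
IC: 12 ≥ 25(1−δ^4) + 8δ^4 = 25 − 17δ^4.
So δ^4 ≥ 13/17, giving δ ≥ (13/17)^(1/4) ≈ 0.935.

0.935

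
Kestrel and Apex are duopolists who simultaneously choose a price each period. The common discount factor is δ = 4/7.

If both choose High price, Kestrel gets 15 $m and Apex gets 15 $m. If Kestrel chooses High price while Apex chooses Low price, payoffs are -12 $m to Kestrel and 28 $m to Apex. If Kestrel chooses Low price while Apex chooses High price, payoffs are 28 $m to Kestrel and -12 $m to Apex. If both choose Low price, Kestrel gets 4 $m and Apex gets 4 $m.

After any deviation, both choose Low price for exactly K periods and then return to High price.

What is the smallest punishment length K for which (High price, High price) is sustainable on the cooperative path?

Need Σ_{k=1}^{K} δ^k ≥ (28−15)/(15−4) = 1.1818 at δ = 4/7.
At K = 3 the sum is 1.0845 < 1.1818; at K = 4 it is 1.1912 ≥ 1.1818.
So the minimum punishment length is K = 4.

4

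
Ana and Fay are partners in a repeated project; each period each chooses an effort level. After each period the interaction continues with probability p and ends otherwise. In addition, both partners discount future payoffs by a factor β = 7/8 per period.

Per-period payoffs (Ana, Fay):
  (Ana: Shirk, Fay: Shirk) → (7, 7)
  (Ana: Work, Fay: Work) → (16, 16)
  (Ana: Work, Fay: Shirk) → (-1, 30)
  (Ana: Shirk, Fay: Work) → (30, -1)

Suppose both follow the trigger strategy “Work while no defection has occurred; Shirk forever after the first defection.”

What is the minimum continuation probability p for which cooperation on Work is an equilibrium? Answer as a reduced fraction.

Expected continuation weight on next period's payoff is β·p = 7/8·p, which plays the role of the discount factor.
Cooperation requires 7/8·p ≥ (30−16)/(30−7) = 14/23, hence p ≥ 16/23.

16/23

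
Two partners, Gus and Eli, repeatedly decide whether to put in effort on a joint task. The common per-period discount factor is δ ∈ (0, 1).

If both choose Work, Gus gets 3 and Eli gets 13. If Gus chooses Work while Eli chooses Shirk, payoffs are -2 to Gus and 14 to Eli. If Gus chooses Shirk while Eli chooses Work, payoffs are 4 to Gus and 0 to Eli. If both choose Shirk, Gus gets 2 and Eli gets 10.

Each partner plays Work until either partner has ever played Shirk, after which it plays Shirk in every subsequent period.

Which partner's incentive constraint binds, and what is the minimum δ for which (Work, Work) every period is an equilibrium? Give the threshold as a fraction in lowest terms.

Gus; δ ≥ 1/2

Gus's threshold: (4−3)/(4−2) = 1/2.
Eli's threshold: (14−13)/(14−10) = 1/4.
1/2 > 1/4, so Gus binds and δ* = 1/2.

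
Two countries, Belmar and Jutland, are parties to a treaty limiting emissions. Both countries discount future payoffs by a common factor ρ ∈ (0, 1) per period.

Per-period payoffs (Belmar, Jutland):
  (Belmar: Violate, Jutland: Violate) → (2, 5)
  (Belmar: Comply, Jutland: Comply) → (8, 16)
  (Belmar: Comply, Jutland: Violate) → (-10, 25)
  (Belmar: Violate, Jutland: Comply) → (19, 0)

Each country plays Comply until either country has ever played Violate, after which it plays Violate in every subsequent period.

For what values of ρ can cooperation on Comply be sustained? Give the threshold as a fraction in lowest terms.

11/17

Belmar: cooperation gives 8 each period; deviation gives 19 once then 2 forever.
  8/(1−ρ) ≥ 19 + 2ρ/(1−ρ) ⇒ ρ ≥ 11/17.
Jutland: cooperation gives 16 each period; deviation gives 25 once then 5 forever.
  ρ ≥ 9/20.
Both must hold, so the binding constraint is Belmar's: ρ ≥ 11/17.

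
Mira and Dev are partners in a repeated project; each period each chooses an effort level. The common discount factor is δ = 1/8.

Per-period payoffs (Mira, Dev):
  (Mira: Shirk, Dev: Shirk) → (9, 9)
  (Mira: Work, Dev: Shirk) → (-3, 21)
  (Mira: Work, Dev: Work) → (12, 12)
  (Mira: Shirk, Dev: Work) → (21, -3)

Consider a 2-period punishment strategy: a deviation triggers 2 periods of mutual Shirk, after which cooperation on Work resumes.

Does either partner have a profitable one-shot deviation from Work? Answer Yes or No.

A one-shot deviation gives 21 now, then 9 for 2 periods, then back to 12.
Gain from deviating: (21−12) today; loss: (12−9) in each of the next 2 periods.
No-deviation condition: (12−9)(δ+…+δ^2) ≥ 21−12, i.e. δ+…+δ^2 ≥ 3.
At δ = 1/8: δ+…+δ^2 = 0.1406 < 3.0000.
So cooperation is not sustainable.

Yes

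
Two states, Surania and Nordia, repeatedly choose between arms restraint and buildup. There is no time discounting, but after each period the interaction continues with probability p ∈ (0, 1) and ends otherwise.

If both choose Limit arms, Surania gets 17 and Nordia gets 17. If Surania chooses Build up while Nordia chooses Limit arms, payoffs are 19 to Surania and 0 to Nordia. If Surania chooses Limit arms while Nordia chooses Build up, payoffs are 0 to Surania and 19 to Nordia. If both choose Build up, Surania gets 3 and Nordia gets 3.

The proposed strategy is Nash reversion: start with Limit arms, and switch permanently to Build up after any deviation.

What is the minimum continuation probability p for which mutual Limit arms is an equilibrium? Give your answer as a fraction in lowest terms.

1/8

Expected cooperation value is 17 + p·17 + p²·17 + … = 17/(1−p); deviation gives 19 + p·3/(1−p).
17 ≥ 19(1−p) + 3p ⇒ 16p ≥ 2 ⇒ p ≥ 2/16 = 1/8.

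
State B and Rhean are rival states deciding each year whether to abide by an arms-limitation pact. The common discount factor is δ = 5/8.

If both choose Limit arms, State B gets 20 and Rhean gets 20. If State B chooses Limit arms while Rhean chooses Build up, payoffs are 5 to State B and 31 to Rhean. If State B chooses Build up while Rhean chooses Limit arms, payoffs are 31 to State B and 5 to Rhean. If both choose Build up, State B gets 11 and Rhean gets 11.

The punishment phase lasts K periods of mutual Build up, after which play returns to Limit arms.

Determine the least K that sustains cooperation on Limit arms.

3

Need Σ_{k=1}^{K} δ^k ≥ (31−20)/(20−11) = 1.2222 at δ = 5/8.
At K = 2 the sum is 1.0156 < 1.2222; at K = 3 it is 1.2598 ≥ 1.2222.
So the minimum punishment length is K = 3.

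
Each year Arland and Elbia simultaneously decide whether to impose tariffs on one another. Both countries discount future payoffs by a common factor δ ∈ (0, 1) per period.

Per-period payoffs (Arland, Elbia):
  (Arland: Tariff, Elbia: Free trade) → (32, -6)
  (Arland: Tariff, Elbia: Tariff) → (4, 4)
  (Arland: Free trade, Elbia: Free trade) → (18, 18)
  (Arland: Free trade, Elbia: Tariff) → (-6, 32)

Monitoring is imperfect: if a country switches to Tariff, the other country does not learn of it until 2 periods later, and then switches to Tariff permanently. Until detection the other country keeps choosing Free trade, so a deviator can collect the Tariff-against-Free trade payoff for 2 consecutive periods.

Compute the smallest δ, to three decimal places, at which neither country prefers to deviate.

0.707

Deviating for the 2 undetected periods gains 32−18 = 14 per period over cooperation, then loses 18−4 = 14 per period forever once punishment starts.
Gain: 14(1 + δ + … + δ^1); loss: 14·δ^2/(1−δ).
No profitable deviation ⇔ 14(1−δ^2) ≤ 14·δ^2, i.e. δ^2 ≥ 14/(14+14) = 1/2.
Hence δ ≥ (1/2)^(1/2) ≈ 0.707.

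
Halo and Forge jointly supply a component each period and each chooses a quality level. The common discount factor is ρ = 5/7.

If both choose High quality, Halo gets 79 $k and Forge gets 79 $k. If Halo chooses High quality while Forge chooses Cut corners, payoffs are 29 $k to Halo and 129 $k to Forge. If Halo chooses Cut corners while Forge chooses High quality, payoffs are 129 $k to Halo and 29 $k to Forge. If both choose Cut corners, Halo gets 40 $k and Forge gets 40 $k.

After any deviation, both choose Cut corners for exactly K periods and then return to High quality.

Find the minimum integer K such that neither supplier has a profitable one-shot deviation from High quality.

IC: ρ(1−ρ^K)/(1−ρ) ≥ (129−79)/(79−40) = 50/39.
With ρ = 5/7: need 1 − ρ^K ≥ 50/39·(1−5/7)/(5/7), i.e. ρ^K ≤ 0.4872.
Since (5/7)^2 = 0.5102 and (5/7)^3 = 0.3644, the smallest such K is 3.

3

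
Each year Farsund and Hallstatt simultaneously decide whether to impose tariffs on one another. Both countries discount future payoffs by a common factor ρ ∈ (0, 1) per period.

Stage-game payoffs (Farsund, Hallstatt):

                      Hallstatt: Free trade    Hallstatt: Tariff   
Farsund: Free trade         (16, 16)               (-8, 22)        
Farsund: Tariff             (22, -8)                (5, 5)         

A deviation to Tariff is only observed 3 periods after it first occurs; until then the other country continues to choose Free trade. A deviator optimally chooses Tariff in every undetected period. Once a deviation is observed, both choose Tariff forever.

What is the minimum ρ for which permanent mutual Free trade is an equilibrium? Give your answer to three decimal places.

0.707

A deviator earns 22 for 3 periods, then 5 forever; cooperating earns 16 forever. Multiplying the IC by (1−ρ):
16 ≥ 22(1−ρ^3) + 5ρ^3, so 17·ρ^3 ≥ 6 and ρ^3 ≥ 6/17.
ρ ≥ (6/17)^(1/3) ≈ 0.707.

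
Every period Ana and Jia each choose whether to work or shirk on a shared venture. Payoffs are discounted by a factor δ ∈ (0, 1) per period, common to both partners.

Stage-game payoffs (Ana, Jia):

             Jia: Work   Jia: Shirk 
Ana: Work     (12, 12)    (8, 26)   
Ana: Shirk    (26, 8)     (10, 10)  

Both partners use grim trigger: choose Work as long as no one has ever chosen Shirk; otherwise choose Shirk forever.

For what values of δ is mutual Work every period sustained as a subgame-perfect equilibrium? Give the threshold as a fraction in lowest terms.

Under grim trigger the critical discount factor is (T−C)/(T−P) with T = 26, C = 12, P = 10.
δ* = (26−12)/(26−10) = 14/16 = 7/8.

7/8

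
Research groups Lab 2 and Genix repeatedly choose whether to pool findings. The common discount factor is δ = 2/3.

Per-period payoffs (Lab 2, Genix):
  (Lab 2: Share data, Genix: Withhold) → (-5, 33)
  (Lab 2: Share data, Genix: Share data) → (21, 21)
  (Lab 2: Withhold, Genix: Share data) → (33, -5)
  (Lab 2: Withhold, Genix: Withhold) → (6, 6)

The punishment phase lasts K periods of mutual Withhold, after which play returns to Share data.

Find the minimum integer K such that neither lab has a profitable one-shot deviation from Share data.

2

No profitable deviation requires (21−6)(δ+…+δ^K) ≥ 33−21, i.e. δ+…+δ^K ≥ 4/5 ≈ 0.8000.
With δ = 2/3, the partial sums are K=1: 0.6667, K=2: 1.1111.
K = 2 is the first length at which the sum reaches 0.8000.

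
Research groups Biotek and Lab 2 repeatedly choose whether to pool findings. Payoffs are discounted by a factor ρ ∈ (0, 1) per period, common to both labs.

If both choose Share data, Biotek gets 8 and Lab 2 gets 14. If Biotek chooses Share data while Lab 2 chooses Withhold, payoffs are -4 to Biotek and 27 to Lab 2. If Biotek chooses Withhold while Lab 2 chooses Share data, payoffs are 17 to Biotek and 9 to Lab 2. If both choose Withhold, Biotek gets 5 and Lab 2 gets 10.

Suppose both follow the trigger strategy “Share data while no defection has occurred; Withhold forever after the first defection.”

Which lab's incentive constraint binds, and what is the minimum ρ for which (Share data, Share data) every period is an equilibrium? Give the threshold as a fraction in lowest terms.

Lab 2; ρ ≥ 13/17

Biotek: cooperation gives 8 each period; deviation gives 17 once then 5 forever.
  8/(1−ρ) ≥ 17 + 5ρ/(1−ρ) ⇒ ρ ≥ 9/12 = 3/4.
Lab 2: cooperation gives 14 each period; deviation gives 27 once then 10 forever.
  ρ ≥ 13/17.
Both must hold, so the binding constraint is Lab 2's: ρ ≥ 13/17.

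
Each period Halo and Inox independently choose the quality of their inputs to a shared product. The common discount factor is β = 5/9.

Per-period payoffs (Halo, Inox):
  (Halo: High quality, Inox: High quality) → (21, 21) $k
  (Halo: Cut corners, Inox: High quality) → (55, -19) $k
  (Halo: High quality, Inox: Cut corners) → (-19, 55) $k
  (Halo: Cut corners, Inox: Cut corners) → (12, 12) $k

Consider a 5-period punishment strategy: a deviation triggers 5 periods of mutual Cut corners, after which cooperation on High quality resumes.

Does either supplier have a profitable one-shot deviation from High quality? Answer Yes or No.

Comparing payoff streams over the 6 periods until play realigns: cooperate → 21(1+β+…+β^5); deviate → 55 + 12(β+…+β^5).
Cooperation is sustained iff (21−12)(β+…+β^5) ≥ 55−21.
β+…+β^5 = 5/9·(1−(5/9)^5)/(1−5/9) = 1.1838, and (55−21)/(21−12) = 3.7778.
1.1838 < 3.7778, so cooperation is not sustainable.

Yes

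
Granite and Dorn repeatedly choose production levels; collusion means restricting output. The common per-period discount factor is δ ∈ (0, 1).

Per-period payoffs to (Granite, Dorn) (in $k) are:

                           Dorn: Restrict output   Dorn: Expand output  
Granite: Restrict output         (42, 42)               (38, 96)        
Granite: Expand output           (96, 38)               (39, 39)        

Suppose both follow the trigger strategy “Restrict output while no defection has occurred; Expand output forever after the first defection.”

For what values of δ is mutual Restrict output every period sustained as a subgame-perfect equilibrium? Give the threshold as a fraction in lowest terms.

18/19

42/(1−δ) ≥ 96 + 39δ/(1−δ)
42 ≥ 96 − 57δ
δ ≥ 54/57 = 18/19.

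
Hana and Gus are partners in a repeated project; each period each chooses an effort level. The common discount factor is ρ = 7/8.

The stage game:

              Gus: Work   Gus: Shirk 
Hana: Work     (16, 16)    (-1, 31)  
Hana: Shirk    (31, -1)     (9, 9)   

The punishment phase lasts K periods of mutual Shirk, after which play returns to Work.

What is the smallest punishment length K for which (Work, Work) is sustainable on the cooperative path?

No profitable deviation requires (16−9)(ρ+…+ρ^K) ≥ 31−16, i.e. ρ+…+ρ^K ≥ 15/7 ≈ 2.1429.
With ρ = 7/8, the partial sums are K=1: 0.8750, K=2: 1.6406, K=3: 2.3105.
K = 3 is the first length at which the sum reaches 2.1429.

3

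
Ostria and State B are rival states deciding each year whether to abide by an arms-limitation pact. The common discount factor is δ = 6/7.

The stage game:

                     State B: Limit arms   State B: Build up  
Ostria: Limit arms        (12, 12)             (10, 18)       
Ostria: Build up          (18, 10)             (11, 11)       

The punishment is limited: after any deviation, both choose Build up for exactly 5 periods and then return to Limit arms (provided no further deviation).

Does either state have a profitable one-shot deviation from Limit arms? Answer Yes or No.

Yes

IC: δ+…+δ^5 ≥ (18−12)/(12−11) = 6.
At δ = 6/7: partial sum = 3.2240 < 6.0000. Cooperation not sustainable.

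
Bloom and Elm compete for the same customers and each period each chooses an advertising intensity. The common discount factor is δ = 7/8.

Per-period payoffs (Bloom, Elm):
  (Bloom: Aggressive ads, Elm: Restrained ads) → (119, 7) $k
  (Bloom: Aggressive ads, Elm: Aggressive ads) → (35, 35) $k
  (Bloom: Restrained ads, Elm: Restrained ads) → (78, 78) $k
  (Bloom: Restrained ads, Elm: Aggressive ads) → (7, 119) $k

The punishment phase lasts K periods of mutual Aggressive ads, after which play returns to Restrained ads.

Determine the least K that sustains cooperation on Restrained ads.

2

IC: δ(1−δ^K)/(1−δ) ≥ (119−78)/(78−35) = 41/43.
With δ = 7/8: need 1 − δ^K ≥ 41/43·(1−7/8)/(7/8), i.e. δ^K ≤ 0.8638.
Since (7/8)^1 = 0.8750 and (7/8)^2 = 0.7656, the smallest such K is 2.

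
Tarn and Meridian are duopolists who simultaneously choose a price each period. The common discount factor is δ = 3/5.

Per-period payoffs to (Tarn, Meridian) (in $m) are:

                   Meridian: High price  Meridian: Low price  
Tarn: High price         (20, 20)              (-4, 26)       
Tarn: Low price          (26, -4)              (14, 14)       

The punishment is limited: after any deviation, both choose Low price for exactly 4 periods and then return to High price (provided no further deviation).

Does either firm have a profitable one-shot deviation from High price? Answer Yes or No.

No

Comparing payoff streams over the 5 periods until play realigns: cooperate → 20(1+δ+…+δ^4); deviate → 26 + 14(δ+…+δ^4).
Cooperation is sustained iff (20−14)(δ+…+δ^4) ≥ 26−20.
δ+…+δ^4 = 3/5·(1−(3/5)^4)/(1−3/5) = 1.3056, and (26−20)/(20−14) = 1.0000.
1.3056 ≥ 1.0000, so cooperation is sustainable.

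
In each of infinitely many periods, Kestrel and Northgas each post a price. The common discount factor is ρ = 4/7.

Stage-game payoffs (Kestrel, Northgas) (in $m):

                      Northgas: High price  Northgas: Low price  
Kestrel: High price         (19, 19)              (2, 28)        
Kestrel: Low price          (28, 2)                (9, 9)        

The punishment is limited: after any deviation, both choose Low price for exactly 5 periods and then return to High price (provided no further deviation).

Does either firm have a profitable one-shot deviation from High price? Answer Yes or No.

A one-shot deviation gives 28 now, then 9 for 5 periods, then back to 19.
Gain from deviating: (28−19) today; loss: (19−9) in each of the next 5 periods.
No-deviation condition: (19−9)(ρ+…+ρ^5) ≥ 28−19, i.e. ρ+…+ρ^5 ≥ 9/10.
At ρ = 4/7: ρ+…+ρ^5 = 1.2521 ≥ 0.9000.
So cooperation is sustainable.

No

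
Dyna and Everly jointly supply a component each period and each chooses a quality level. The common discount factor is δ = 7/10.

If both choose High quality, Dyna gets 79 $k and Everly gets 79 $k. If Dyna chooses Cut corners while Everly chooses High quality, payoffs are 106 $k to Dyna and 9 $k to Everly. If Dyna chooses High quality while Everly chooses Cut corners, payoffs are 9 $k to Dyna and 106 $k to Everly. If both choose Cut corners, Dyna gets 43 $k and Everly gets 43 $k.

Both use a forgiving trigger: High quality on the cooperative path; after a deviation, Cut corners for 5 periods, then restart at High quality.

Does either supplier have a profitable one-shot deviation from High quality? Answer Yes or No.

No

IC: δ+…+δ^5 ≥ (106−79)/(79−43) = 3/4.
At δ = 7/10: partial sum = 1.9412 ≥ 0.7500. Cooperation sustainable.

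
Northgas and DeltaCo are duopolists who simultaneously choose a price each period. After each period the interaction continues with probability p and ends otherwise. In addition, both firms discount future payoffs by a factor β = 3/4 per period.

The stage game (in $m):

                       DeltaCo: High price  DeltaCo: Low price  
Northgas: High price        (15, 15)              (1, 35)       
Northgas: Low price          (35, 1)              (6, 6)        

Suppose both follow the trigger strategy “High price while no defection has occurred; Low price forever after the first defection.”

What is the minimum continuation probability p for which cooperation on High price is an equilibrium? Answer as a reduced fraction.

Expected continuation weight on next period's payoff is β·p = 3/4·p, which plays the role of the discount factor.
Cooperation requires 3/4·p ≥ (35−15)/(35−6) = 20/29, hence p ≥ 80/87.

80/87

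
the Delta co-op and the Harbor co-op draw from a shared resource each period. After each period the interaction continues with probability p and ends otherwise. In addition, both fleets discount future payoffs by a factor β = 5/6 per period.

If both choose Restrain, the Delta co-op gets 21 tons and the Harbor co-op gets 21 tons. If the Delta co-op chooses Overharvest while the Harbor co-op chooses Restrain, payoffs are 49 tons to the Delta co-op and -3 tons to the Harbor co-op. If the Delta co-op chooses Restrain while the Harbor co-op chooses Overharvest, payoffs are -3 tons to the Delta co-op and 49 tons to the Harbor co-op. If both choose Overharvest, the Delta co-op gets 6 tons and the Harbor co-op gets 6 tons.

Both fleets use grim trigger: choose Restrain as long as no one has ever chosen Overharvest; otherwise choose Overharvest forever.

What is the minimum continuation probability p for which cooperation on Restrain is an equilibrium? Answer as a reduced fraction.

With continuation probability p and discount β, the effective per-period discount factor is βp.
Grim-trigger IC: βp ≥ (49−21)/(49−6) = 28/43.
So p ≥ (28/43)/(5/6) = 168/215.

168/215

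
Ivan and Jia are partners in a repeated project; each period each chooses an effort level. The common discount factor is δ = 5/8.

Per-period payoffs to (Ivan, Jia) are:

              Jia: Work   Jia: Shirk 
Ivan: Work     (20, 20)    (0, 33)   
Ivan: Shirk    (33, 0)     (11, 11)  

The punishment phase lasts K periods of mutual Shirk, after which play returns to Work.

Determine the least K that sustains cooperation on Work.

Need Σ_{k=1}^{K} δ^k ≥ (33−20)/(20−11) = 1.4444 at δ = 5/8.
At K = 4 the sum is 1.4124 < 1.4444; at K = 5 it is 1.5077 ≥ 1.4444.
So the minimum punishment length is K = 5.

5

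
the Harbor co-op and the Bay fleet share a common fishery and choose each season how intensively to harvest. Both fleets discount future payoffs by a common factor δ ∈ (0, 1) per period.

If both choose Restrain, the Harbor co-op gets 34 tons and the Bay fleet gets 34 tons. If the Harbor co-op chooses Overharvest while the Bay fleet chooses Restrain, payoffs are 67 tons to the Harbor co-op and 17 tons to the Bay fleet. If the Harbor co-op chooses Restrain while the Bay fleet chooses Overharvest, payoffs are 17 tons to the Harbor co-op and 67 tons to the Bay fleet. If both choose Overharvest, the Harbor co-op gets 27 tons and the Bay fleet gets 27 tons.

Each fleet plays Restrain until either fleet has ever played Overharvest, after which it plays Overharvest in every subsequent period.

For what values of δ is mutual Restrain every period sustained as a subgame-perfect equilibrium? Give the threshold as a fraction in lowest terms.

34/(1−δ) ≥ 67 + 27δ/(1−δ)
34 ≥ 67 − 40δ
δ ≥ 33/40.

33/40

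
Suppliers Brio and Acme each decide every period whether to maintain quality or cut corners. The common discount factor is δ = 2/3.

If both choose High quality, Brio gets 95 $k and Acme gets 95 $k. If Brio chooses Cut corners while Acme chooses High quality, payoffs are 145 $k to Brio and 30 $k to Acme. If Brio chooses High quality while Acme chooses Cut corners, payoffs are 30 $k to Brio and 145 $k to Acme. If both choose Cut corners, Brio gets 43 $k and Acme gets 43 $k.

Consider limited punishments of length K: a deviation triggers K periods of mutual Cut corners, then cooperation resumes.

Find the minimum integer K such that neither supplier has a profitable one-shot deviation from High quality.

Need Σ_{k=1}^{K} δ^k ≥ (145−95)/(95−43) = 0.9615 at δ = 2/3.
At K = 1 the sum is 0.6667 < 0.9615; at K = 2 it is 1.1111 ≥ 0.9615.
So the minimum punishment length is K = 2.

2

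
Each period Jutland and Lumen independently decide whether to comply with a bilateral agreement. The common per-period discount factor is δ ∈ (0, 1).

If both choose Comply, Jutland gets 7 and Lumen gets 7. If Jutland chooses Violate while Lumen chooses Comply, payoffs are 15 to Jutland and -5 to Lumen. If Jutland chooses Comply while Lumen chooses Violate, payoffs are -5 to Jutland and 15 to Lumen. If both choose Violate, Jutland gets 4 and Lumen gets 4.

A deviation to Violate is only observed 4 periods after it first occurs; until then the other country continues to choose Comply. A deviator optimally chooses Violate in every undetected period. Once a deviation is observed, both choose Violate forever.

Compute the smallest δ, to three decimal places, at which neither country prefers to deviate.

A deviator earns 15 for 4 periods, then 4 forever; cooperating earns 7 forever. Multiplying the IC by (1−δ):
7 ≥ 15(1−δ^4) + 4δ^4, so 11·δ^4 ≥ 8 and δ^4 ≥ 8/11.
δ ≥ (8/11)^(1/4) ≈ 0.923.

0.923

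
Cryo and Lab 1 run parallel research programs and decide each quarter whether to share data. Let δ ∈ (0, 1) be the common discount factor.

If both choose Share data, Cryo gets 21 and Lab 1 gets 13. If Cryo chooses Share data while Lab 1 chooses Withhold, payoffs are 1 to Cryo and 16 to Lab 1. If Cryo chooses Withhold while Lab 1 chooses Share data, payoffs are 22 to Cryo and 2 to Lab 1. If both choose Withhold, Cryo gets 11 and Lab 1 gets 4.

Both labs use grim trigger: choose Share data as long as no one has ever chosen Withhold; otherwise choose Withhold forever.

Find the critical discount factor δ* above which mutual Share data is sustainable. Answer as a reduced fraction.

Cryo's threshold: (22−21)/(22−11) = 1/11.
Lab 1's threshold: (16−13)/(16−4) = 1/4.
1/11 < 1/4, so Lab 1 binds and δ* = 1/4.

1/4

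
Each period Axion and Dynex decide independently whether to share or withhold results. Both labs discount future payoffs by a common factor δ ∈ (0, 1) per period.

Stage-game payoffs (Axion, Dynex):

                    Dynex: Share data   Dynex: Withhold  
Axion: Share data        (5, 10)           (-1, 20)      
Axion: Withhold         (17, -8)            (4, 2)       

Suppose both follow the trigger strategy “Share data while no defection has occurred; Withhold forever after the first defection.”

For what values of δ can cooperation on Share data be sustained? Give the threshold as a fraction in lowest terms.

12/13

Axion's threshold: (17−5)/(17−4) = 12/13.
Dynex's threshold: (20−10)/(20−2) = 5/9.
12/13 > 5/9, so Axion binds and δ* = 12/13.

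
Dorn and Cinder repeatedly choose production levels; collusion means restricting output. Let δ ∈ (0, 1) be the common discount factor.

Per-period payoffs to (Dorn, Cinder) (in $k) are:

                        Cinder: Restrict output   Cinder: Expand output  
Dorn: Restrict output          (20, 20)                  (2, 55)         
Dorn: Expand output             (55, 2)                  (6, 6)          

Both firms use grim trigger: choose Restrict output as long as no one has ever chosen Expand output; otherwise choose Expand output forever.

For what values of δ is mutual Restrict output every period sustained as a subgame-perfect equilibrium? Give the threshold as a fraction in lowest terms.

One-period gain from deviating is 55 − 20 = 35. The loss is 20 − 6 = 14 in every subsequent period, with present value 14·δ/(1−δ).
Deviation is unprofitable when 14·δ/(1−δ) ≥ 35, i.e. δ/(1−δ) ≥ 5/2.
Equivalently δ ≥ 35/(35+14) = 5/7.

5/7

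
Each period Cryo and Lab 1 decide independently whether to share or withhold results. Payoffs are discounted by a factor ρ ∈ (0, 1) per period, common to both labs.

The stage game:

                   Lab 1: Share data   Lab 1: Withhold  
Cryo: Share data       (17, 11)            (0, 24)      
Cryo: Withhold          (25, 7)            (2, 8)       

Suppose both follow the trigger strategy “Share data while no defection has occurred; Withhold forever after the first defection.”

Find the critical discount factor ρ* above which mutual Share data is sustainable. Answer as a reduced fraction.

13/16

Cryo's threshold: (25−17)/(25−2) = 8/23.
Lab 1's threshold: (24−11)/(24−8) = 13/16.
8/23 < 13/16, so Lab 1 binds and ρ* = 13/16.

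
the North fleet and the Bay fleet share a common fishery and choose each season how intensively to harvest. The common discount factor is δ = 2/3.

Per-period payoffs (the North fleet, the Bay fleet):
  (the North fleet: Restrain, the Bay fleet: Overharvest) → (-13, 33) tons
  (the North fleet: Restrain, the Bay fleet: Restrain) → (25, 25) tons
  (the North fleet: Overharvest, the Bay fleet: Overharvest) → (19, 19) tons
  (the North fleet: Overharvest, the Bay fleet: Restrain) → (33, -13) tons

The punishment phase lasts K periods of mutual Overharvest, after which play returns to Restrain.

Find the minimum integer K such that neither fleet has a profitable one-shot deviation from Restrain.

IC: δ(1−δ^K)/(1−δ) ≥ (33−25)/(25−19) = 4/3.
With δ = 2/3: need 1 − δ^K ≥ 4/3·(1−2/3)/(2/3), i.e. δ^K ≤ 0.3333.
Since (2/3)^2 = 0.4444 and (2/3)^3 = 0.2963, the smallest such K is 3.

3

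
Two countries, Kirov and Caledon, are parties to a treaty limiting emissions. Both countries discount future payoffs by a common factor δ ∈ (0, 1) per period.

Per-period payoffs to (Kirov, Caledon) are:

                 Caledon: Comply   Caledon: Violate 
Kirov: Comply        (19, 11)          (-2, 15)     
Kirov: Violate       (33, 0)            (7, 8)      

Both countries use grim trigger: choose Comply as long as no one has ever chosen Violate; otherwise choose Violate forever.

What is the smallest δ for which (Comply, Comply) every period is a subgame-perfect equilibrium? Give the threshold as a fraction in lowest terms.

4/7

Kirov: cooperation gives 19 each period; deviation gives 33 once then 7 forever.
  19/(1−δ) ≥ 33 + 7δ/(1−δ) ⇒ δ ≥ 14/26 = 7/13.
Caledon: cooperation gives 11 each period; deviation gives 15 once then 8 forever.
  δ ≥ 4/7.
Both must hold, so the binding constraint is Caledon's: δ ≥ 4/7.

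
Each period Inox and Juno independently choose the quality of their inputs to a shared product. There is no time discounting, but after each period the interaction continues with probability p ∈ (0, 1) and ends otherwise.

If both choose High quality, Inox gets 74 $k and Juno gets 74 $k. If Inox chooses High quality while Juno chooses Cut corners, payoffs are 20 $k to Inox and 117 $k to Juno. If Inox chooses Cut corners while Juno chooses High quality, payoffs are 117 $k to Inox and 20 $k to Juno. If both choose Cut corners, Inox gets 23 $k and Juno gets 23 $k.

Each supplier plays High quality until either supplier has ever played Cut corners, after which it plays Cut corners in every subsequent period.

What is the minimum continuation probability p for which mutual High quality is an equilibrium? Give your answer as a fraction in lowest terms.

With no time discounting, the continuation probability p plays the role of the discount factor.
Grim-trigger IC: 74/(1−p) ≥ 117 + 23p/(1−p) ⇒ p ≥ (117−74)/(117−23) = 43/94.

43/94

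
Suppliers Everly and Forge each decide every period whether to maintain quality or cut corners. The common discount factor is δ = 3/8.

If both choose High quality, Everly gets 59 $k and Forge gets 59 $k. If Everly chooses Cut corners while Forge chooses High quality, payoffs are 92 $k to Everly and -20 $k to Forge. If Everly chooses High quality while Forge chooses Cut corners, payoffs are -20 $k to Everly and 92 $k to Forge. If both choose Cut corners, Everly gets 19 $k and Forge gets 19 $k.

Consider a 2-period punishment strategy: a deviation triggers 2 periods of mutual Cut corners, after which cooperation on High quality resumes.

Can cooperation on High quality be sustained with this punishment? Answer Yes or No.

No

Comparing payoff streams over the 3 periods until play realigns: cooperate → 59(1+δ+…+δ^2); deviate → 92 + 19(δ+…+δ^2).
Cooperation is sustained iff (59−19)(δ+…+δ^2) ≥ 92−59.
δ+…+δ^2 = 3/8·(1−(3/8)^2)/(1−3/8) = 0.5156, and (92−59)/(59−19) = 0.8250.
0.5156 < 0.8250, so cooperation is not sustainable.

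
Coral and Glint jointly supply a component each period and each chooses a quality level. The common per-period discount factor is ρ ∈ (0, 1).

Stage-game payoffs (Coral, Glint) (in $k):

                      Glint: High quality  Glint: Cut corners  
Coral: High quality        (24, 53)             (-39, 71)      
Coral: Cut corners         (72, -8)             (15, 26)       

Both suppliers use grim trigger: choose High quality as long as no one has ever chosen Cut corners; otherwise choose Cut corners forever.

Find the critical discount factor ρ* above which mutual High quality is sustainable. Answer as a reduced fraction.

16/19

Coral: cooperation gives 24 each period; deviation gives 72 once then 15 forever.
  24/(1−ρ) ≥ 72 + 15ρ/(1−ρ) ⇒ ρ ≥ 48/57 = 16/19.
Glint: cooperation gives 53 each period; deviation gives 71 once then 26 forever.
  ρ ≥ 18/45 = 2/5.
Both must hold, so the binding constraint is Coral's: ρ ≥ 16/19.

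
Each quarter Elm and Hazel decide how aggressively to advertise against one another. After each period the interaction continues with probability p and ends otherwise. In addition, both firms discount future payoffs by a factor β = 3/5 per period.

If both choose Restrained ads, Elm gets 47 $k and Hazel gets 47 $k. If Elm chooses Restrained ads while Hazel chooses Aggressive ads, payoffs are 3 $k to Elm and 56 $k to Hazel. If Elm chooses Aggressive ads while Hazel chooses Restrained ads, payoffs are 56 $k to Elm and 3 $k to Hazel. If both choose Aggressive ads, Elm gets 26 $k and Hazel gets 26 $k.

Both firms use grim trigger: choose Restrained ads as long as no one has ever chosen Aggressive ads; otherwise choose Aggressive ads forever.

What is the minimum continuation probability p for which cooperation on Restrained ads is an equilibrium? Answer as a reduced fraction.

Expected continuation weight on next period's payoff is β·p = 3/5·p, which plays the role of the discount factor.
Cooperation requires 3/5·p ≥ (56−47)/(56−26) = 3/10, hence p ≥ 1/2.

1/2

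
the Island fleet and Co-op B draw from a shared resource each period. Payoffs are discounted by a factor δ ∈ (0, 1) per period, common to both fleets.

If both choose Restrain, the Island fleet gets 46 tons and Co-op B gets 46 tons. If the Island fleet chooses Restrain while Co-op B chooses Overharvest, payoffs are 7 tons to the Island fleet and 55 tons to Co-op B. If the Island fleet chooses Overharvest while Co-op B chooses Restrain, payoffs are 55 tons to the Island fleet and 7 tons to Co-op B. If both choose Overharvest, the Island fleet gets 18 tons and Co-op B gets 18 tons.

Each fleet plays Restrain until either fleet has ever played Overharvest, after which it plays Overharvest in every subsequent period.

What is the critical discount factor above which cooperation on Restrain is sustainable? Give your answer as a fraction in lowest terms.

46/(1−δ) ≥ 55 + 18δ/(1−δ)
46 ≥ 55 − 37δ
δ ≥ 9/37.

9/37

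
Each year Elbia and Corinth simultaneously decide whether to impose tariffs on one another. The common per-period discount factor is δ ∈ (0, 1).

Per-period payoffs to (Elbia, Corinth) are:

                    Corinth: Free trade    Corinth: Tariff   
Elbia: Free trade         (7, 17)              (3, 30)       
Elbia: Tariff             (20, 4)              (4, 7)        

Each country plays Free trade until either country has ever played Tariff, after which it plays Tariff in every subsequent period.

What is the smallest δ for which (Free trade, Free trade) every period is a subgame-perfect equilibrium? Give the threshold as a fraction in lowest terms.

13/16

Elbia: cooperation gives 7 each period; deviation gives 20 once then 4 forever.
  7/(1−δ) ≥ 20 + 4δ/(1−δ) ⇒ δ ≥ 13/16.
Corinth: cooperation gives 17 each period; deviation gives 30 once then 7 forever.
  δ ≥ 13/23.
Both must hold, so the binding constraint is Elbia's: δ ≥ 13/16.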